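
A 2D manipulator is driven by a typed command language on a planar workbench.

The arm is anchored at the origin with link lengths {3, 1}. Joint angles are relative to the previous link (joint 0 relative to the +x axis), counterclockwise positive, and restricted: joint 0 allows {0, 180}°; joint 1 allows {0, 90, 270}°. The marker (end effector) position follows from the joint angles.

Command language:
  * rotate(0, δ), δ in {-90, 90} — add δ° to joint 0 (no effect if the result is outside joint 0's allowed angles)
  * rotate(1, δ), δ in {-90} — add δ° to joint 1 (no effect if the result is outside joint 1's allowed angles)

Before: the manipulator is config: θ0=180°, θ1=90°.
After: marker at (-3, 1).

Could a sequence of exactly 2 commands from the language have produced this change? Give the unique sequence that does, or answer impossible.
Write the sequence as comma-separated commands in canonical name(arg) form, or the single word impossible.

begin: config: θ0=180°, θ1=90°
1. rotate(1, -90) → config: θ0=180°, θ1=0°
2. rotate(1, -90) → config: θ0=180°, θ1=270°
no other 2-command option fits: unique.

rotate(1, -90), rotate(1, -90)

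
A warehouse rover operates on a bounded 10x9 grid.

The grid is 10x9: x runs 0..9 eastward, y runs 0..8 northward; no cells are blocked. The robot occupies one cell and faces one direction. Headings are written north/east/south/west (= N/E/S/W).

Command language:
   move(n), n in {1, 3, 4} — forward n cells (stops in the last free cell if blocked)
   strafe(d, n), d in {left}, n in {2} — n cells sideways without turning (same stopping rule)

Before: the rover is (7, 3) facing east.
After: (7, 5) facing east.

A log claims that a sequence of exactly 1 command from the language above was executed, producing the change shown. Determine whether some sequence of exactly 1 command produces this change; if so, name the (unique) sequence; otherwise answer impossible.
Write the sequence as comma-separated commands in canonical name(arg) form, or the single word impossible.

key: heading stays E — the single command does not turn
start: (7, 3) facing east
step 1 (strafe(left, 2)): (7, 5) facing east
no other 1-command option fits: unique.

strafe(left, 2)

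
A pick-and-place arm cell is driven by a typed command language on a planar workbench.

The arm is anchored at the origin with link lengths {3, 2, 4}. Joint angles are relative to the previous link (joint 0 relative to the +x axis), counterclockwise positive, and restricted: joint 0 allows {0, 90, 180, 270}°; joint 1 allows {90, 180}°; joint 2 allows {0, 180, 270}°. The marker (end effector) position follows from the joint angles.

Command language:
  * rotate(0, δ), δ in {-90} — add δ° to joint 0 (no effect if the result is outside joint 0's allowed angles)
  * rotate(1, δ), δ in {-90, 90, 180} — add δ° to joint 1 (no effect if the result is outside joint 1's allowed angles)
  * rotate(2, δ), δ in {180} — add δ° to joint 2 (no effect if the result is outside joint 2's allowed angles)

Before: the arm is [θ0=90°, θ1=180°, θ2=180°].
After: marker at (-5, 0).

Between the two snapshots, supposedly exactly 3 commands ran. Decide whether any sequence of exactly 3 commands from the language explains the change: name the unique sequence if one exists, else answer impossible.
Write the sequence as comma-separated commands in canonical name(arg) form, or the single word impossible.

rotate(0, -90), rotate(0, -90), rotate(0, -90)

start: [θ0=90°, θ1=180°, θ2=180°]
[1] after rotate(0, -90): [θ0=0°, θ1=180°, θ2=180°]
[2] after rotate(0, -90): [θ0=270°, θ1=180°, θ2=180°]
[3] after rotate(0, -90): [θ0=180°, θ1=180°, θ2=180°]
uniquely the one of 125 3-step routes that fits.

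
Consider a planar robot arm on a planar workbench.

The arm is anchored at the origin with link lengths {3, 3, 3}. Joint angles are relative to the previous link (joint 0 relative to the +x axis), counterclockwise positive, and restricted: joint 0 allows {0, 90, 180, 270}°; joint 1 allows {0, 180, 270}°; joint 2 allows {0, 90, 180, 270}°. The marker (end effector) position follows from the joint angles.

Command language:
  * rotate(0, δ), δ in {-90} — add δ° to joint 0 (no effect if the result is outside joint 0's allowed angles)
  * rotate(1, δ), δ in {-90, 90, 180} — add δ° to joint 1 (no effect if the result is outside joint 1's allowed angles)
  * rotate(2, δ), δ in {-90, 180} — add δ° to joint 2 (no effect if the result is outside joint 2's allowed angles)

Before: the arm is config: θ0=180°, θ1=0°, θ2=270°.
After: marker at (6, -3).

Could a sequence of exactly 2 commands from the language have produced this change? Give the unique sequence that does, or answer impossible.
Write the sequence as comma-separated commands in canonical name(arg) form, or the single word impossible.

t0: config: θ0=180°, θ1=0°, θ2=270°
step 1 (rotate(0, -90)): config: θ0=90°, θ1=0°, θ2=270°
step 2 (rotate(0, -90)): config: θ0=0°, θ1=0°, θ2=270°
no rival 2-sequence matches.

rotate(0, -90), rotate(0, -90)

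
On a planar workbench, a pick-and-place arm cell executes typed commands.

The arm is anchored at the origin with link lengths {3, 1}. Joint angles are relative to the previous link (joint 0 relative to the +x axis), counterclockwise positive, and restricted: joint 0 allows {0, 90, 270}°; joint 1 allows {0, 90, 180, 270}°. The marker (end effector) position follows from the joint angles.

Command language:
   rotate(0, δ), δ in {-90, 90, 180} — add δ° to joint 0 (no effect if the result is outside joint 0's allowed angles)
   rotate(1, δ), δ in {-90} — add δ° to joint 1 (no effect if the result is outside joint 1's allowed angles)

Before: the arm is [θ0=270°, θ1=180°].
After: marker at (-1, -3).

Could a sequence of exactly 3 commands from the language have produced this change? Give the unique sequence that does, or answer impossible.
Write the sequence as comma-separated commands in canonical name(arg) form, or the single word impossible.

initial: [θ0=270°, θ1=180°]
1. rotate(1, -90) → [θ0=270°, θ1=90°]
2. rotate(1, -90) → [θ0=270°, θ1=0°]
3. rotate(1, -90) → [θ0=270°, θ1=270°]
no rival 3-sequence matches.

rotate(1, -90), rotate(1, -90), rotate(1, -90)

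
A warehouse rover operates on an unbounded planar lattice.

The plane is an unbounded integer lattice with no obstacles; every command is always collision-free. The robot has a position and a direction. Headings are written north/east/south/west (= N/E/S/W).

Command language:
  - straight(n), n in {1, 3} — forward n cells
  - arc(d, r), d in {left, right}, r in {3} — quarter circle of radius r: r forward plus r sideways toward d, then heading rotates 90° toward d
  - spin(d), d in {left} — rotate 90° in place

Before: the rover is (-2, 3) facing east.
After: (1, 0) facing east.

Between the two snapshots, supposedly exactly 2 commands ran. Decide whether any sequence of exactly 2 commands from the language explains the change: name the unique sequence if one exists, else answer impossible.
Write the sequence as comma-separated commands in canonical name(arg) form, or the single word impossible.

key: heading stays E — rotations cancel among the 2 commands
from: (-2, 3) facing east
t=1 arc(right, 3) ⇒ (1, 0) facing south
t=2 spin(left) ⇒ (1, 0) facing east
no rival 2-sequence matches.

arc(right, 3), spin(left)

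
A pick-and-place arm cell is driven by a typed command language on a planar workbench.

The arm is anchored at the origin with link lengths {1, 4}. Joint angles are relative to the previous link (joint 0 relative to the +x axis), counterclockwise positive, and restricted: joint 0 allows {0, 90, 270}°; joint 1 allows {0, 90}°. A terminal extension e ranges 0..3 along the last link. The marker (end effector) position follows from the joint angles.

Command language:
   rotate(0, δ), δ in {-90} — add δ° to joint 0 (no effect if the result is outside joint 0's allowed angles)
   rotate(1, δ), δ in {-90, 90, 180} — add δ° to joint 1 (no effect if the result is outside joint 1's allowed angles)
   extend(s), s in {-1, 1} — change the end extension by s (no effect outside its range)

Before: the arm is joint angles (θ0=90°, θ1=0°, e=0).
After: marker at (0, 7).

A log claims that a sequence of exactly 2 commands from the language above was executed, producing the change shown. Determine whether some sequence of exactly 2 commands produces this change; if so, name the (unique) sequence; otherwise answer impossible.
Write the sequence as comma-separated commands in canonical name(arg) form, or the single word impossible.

t0: joint angles (θ0=90°, θ1=0°, e=0)
step 1 (extend(1)): joint angles (θ0=90°, θ1=0°, e=1)
step 2 (extend(1)): joint angles (θ0=90°, θ1=0°, e=2)
all 36 alternatives checked — unique.

extend(1), extend(1)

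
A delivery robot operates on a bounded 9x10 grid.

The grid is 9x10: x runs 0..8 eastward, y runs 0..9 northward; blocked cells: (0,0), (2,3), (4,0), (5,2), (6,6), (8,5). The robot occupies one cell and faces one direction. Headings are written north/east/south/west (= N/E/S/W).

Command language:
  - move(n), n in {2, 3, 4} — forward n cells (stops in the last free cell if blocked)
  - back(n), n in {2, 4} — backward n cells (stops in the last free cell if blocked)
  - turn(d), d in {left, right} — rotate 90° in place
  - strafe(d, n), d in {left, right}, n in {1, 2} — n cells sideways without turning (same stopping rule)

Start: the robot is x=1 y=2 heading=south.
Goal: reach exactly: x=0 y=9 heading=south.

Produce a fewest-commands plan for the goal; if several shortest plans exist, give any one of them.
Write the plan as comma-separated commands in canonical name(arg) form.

strafe(right, 1), back(4), back(4)

t0: x=1 y=2 heading=south
step 1 (strafe(right, 1)): x=0 y=2 heading=south
step 2 (back(4)): x=0 y=6 heading=south
step 3 (back(4)): x=0 y=9 heading=south
shorter routes all fall short; 3 is best.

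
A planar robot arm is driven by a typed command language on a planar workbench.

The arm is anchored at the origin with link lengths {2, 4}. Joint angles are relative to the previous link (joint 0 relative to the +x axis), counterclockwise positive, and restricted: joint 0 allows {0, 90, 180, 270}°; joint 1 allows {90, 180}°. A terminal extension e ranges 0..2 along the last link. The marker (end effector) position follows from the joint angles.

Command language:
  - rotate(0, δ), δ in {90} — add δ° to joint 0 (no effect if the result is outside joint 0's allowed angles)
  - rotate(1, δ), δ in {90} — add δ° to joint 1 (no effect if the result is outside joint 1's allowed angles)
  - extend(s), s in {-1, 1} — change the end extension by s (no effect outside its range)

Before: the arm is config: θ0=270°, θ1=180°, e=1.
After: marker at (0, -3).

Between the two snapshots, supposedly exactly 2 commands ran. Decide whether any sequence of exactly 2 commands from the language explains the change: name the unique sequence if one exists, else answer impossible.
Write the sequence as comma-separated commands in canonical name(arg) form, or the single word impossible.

from: config: θ0=270°, θ1=180°, e=1
step 1 (rotate(0, 90)): config: θ0=0°, θ1=180°, e=1
step 2 (rotate(0, 90)): config: θ0=90°, θ1=180°, e=1
uniquely the one of 16 2-step routes that fits.

rotate(0, 90), rotate(0, 90)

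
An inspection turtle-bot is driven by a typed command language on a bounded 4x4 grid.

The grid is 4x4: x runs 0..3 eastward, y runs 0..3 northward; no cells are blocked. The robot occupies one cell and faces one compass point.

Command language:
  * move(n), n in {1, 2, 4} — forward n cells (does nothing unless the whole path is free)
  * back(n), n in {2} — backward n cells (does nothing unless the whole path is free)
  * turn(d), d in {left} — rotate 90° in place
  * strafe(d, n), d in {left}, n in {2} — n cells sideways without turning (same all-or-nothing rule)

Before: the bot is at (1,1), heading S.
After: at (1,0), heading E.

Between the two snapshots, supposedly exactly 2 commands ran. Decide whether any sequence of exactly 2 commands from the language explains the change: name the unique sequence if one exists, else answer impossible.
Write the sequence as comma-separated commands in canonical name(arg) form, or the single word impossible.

key: position moved to (1,0) AND the heading swung to E — translation plus rotation needed
initial: at (1,1), heading S
[1] after move(1): at (1,0), heading S
[2] after turn(left): at (1,0), heading E
all 36 alternatives checked — unique.

move(1), turn(left)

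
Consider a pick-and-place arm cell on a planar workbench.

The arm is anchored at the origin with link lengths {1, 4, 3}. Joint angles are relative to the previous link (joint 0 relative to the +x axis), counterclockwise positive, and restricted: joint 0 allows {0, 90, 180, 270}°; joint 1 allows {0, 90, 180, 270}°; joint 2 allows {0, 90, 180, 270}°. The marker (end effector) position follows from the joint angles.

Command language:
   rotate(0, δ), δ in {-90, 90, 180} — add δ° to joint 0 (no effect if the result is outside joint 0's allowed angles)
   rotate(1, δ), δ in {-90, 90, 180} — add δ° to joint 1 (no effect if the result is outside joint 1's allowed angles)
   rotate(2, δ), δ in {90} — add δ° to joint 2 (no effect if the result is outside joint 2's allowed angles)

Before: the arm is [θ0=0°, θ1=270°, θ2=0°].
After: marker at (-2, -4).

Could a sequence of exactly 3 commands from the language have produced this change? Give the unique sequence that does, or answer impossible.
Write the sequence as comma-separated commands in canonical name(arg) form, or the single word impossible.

begin: [θ0=0°, θ1=270°, θ2=0°]
[1] after rotate(2, 90): [θ0=0°, θ1=270°, θ2=90°]
[2] after rotate(2, 90): [θ0=0°, θ1=270°, θ2=180°]
[3] after rotate(2, 90): [θ0=0°, θ1=270°, θ2=270°]
no rival 3-sequence matches.

rotate(2, 90), rotate(2, 90), rotate(2, 90)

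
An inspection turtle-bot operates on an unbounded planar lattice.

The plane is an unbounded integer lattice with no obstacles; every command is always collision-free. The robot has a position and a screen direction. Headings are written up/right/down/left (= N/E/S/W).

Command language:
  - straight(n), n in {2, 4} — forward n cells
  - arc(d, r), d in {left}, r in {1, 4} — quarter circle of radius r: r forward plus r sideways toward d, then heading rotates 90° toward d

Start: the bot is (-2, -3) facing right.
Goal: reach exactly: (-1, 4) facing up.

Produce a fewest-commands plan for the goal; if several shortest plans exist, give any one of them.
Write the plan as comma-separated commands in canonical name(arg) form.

arc(left, 1), straight(4), straight(2)

start: (-2, -3) facing right
t=1 arc(left, 1) ⇒ (-1, -2) facing up
t=2 straight(4) ⇒ (-1, 2) facing up
t=3 straight(2) ⇒ (-1, 4) facing up
shorter routes all fall short; 3 is best.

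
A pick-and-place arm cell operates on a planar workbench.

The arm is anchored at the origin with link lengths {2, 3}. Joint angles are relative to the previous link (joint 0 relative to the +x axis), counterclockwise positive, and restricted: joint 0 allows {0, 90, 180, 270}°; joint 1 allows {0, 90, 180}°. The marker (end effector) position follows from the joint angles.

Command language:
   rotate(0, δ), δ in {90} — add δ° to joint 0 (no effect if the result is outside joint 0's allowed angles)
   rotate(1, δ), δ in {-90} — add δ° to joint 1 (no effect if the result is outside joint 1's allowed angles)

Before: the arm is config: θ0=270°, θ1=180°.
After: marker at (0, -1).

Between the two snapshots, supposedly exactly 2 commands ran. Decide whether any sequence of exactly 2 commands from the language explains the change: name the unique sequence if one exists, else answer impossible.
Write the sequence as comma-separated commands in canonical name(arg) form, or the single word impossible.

rotate(0, 90), rotate(0, 90)

begin: config: θ0=270°, θ1=180°
1. rotate(0, 90) → config: θ0=0°, θ1=180°
2. rotate(0, 90) → config: θ0=90°, θ1=180°
all 4 alternatives checked — unique.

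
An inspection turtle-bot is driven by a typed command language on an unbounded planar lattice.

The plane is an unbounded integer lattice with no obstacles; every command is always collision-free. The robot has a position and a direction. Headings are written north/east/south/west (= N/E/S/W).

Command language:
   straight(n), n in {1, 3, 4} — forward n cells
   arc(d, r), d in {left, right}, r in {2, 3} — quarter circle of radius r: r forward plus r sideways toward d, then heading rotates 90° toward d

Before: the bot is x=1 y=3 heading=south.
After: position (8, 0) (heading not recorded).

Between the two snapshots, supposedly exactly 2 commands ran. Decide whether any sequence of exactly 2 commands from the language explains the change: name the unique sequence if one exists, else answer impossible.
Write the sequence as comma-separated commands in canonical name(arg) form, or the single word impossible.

key: running straight(4) before arc(left, 3) would end elsewhere — order is forced
initial: x=1 y=3 heading=south
1. arc(left, 3) → x=4 y=0 heading=east
2. straight(4) → x=8 y=0 heading=east
no other 2-command option fits: unique.

arc(left, 3), straight(4)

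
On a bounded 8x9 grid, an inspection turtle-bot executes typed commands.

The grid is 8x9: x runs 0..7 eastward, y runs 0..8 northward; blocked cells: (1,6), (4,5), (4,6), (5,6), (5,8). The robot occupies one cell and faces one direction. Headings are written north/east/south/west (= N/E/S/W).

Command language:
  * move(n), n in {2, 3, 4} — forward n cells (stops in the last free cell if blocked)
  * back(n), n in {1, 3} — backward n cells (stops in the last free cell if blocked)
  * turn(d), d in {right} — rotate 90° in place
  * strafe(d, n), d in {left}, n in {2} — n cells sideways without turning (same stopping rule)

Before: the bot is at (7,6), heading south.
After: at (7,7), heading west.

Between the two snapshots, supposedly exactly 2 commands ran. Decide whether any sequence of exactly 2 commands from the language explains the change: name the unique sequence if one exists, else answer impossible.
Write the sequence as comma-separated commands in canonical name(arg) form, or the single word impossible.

key: order matters: swapping back(1) and turn(right) lands elsewhere
t0: at (7,6), heading south
[1] after back(1): at (7,7), heading south
[2] after turn(right): at (7,7), heading west
no rival 2-sequence matches.

back(1), turn(right)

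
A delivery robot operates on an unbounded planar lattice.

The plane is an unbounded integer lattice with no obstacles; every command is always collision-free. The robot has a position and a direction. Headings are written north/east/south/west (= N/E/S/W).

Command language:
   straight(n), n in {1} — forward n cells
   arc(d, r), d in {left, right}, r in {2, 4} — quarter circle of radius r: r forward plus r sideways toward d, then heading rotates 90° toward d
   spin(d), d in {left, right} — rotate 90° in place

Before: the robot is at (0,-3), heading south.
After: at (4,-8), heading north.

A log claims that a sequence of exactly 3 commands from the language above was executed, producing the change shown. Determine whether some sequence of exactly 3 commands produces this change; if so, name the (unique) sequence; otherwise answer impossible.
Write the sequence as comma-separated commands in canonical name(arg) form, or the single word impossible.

key: order matters: swapping straight(1) and spin(left) lands elsewhere
from: at (0,-3), heading south
[1] after straight(1): at (0,-4), heading south
[2] after arc(left, 4): at (4,-8), heading east
[3] after spin(left): at (4,-8), heading north
all 343 alternatives checked — unique.

straight(1), arc(left, 4), spin(left)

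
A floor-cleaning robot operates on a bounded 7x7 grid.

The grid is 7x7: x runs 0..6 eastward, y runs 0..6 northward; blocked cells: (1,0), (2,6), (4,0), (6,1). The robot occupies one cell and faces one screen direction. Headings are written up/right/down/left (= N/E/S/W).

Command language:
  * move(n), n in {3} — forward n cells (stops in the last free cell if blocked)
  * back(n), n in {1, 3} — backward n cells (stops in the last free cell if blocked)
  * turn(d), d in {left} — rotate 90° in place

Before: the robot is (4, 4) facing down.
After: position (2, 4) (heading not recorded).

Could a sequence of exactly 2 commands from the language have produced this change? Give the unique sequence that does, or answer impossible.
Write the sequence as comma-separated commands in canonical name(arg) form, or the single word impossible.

impossible

no 2-step route produces this change.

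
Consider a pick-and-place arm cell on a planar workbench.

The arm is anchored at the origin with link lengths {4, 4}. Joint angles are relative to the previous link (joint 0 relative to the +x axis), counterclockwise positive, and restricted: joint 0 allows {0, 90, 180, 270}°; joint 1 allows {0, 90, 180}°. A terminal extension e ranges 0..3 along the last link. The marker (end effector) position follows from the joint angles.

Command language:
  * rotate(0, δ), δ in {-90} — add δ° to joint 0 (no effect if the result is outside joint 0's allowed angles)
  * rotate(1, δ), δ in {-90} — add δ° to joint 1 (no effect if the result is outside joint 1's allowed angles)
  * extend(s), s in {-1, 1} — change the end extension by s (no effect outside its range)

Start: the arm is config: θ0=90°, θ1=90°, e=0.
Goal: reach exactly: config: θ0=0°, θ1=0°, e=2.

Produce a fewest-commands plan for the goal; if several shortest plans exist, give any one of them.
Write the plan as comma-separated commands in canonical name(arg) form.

from: config: θ0=90°, θ1=90°, e=0
[1] after extend(1): config: θ0=90°, θ1=90°, e=1
[2] after extend(1): config: θ0=90°, θ1=90°, e=2
[3] after rotate(0, -90): config: θ0=0°, θ1=90°, e=2
[4] after rotate(1, -90): config: θ0=0°, θ1=0°, e=2
shorter routes all fall short; 4 is best.

extend(1), extend(1), rotate(0, -90), rotate(1, -90)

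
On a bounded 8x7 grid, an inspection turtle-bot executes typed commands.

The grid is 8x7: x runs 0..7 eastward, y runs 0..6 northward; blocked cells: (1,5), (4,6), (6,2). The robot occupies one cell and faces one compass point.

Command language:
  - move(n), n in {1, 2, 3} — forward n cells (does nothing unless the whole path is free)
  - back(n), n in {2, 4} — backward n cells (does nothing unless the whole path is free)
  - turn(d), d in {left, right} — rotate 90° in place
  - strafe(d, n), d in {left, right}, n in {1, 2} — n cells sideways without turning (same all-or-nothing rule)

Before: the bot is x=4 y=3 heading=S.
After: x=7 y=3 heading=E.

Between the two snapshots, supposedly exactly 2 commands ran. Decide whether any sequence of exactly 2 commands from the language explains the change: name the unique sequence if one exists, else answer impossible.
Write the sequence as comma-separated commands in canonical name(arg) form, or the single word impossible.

turn(left), move(3)

key: cell and facing (now E) both changed — the 2 commands mix motion and turning
start: x=4 y=3 heading=S
t=1 turn(left) ⇒ x=4 y=3 heading=E
t=2 move(3) ⇒ x=7 y=3 heading=E
all 121 alternatives checked — unique.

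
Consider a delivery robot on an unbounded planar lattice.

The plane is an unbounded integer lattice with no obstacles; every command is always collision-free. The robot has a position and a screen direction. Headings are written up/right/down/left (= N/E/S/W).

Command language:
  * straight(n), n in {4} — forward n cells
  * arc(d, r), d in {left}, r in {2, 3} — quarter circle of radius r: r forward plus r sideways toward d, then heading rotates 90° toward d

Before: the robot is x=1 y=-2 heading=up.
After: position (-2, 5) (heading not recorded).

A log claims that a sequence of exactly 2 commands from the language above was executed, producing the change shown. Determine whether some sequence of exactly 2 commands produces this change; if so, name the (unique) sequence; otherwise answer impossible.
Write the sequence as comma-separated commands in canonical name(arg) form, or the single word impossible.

straight(4), arc(left, 3)

key: order matters: swapping straight(4) and arc(left, 3) lands elsewhere
begin: x=1 y=-2 heading=up
1. straight(4) → x=1 y=2 heading=up
2. arc(left, 3) → x=-2 y=5 heading=left
all 9 alternatives checked — unique.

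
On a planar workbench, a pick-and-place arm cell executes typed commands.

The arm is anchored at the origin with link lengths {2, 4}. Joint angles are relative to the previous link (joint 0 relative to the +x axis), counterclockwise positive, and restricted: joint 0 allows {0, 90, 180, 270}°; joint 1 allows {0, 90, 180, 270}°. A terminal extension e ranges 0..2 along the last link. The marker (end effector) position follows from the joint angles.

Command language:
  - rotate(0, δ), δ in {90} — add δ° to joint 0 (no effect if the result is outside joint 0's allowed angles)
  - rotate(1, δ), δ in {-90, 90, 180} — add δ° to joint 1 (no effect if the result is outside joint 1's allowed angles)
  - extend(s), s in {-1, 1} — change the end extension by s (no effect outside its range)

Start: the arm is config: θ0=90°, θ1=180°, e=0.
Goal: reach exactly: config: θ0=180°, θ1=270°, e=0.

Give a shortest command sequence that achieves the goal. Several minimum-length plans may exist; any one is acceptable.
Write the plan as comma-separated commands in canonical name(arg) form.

rotate(0, 90), rotate(1, 90)

t0: config: θ0=90°, θ1=180°, e=0
t=1 rotate(0, 90) ⇒ config: θ0=180°, θ1=180°, e=0
t=2 rotate(1, 90) ⇒ config: θ0=180°, θ1=270°, e=0
minimal: 2 command(s), checked below 2.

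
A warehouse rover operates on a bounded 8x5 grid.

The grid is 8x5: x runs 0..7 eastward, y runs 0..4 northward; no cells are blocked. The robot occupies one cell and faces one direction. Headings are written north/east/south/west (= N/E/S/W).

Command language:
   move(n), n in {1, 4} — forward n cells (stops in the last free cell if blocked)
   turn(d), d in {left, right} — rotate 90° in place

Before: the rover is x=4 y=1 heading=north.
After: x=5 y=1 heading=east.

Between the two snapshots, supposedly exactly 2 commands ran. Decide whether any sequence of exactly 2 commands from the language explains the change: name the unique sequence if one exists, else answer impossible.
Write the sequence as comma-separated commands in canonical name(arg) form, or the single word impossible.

key: position moved to (5,1) AND the heading swung to E — translation plus rotation needed
initial: x=4 y=1 heading=north
step 1 (turn(right)): x=4 y=1 heading=east
step 2 (move(1)): x=5 y=1 heading=east
no other 2-command option fits: unique.

turn(right), move(1)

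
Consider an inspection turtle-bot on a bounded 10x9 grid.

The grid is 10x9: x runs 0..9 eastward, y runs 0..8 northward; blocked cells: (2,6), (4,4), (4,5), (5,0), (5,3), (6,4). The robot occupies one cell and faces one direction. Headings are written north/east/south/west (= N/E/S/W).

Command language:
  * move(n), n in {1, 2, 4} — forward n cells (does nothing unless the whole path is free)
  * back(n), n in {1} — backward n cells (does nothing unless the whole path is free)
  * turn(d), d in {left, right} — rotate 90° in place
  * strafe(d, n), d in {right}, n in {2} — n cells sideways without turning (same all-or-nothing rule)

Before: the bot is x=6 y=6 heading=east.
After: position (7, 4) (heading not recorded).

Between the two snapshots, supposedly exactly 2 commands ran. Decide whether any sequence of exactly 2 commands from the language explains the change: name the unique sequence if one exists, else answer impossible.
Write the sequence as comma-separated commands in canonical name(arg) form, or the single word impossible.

move(1), strafe(right, 2)

key: running strafe(right, 2) before move(1) would end elsewhere — order is forced
initial: x=6 y=6 heading=east
step 1 (move(1)): x=7 y=6 heading=east
step 2 (strafe(right, 2)): x=7 y=4 heading=east
all 49 alternatives checked — unique.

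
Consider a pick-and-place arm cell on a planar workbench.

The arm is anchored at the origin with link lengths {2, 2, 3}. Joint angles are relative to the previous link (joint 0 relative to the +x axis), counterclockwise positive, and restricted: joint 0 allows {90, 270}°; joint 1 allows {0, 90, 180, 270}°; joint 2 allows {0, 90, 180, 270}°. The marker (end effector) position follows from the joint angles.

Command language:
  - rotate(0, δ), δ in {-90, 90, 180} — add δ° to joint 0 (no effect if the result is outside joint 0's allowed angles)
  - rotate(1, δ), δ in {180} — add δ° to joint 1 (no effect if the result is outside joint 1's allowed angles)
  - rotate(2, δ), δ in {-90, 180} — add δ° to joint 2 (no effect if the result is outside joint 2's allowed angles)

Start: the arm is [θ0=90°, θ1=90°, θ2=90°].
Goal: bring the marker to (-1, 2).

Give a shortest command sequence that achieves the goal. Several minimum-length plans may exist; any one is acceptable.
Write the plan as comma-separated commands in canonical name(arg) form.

begin: [θ0=90°, θ1=90°, θ2=90°]
step 1 (rotate(1, 180)): [θ0=90°, θ1=270°, θ2=90°]
step 2 (rotate(2, -90)): [θ0=90°, θ1=270°, θ2=0°]
step 3 (rotate(2, 180)): [θ0=90°, θ1=270°, θ2=180°]
shorter routes all fall short; 3 is best.

rotate(1, 180), rotate(2, -90), rotate(2, 180)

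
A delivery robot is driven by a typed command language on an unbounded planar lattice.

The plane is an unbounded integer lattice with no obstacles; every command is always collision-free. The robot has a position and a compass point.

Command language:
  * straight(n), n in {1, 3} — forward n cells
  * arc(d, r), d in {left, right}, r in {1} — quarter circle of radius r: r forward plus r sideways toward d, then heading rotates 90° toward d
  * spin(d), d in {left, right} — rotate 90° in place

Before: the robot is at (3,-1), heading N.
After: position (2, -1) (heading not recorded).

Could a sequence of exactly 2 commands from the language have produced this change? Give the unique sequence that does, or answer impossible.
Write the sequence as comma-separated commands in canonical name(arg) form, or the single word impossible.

key: order matters: swapping spin(left) and straight(1) lands elsewhere
from: at (3,-1), heading N
t=1 spin(left) ⇒ at (3,-1), heading W
t=2 straight(1) ⇒ at (2,-1), heading W
no rival 2-sequence matches.

spin(left), straight(1)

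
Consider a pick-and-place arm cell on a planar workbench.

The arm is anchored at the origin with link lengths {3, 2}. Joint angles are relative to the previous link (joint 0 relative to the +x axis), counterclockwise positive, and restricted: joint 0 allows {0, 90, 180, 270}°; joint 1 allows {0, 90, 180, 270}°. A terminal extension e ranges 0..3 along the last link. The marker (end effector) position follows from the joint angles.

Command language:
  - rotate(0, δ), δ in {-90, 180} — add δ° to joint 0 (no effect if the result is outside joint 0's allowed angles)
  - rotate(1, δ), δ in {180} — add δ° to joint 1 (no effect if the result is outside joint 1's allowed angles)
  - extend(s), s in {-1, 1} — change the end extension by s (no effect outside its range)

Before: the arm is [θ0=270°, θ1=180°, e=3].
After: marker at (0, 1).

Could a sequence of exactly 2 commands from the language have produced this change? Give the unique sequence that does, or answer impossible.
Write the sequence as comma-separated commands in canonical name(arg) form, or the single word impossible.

extend(1), extend(-1)

key: running extend(-1) before extend(1) would end elsewhere — order is forced
start: [θ0=270°, θ1=180°, e=3]
1. extend(1) → [θ0=270°, θ1=180°, e=3]
2. extend(-1) → [θ0=270°, θ1=180°, e=2]
all 25 alternatives checked — unique.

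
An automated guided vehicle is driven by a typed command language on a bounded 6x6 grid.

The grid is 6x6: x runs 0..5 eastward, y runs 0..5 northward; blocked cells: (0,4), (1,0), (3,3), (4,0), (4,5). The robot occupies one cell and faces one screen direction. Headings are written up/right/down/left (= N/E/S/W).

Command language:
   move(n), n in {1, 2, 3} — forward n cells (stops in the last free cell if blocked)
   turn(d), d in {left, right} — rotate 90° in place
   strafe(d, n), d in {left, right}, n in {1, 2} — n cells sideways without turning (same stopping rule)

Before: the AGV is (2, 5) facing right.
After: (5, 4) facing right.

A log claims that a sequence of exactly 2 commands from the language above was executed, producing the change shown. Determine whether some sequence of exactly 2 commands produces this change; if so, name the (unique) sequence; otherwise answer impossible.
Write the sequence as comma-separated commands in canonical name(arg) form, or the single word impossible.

key: still facing E at the end — nothing in the sequence rotates
t0: (2, 5) facing right
step 1 (strafe(right, 1)): (2, 4) facing right
step 2 (move(3)): (5, 4) facing right
no other 2-command option fits: unique.

strafe(right, 1), move(3)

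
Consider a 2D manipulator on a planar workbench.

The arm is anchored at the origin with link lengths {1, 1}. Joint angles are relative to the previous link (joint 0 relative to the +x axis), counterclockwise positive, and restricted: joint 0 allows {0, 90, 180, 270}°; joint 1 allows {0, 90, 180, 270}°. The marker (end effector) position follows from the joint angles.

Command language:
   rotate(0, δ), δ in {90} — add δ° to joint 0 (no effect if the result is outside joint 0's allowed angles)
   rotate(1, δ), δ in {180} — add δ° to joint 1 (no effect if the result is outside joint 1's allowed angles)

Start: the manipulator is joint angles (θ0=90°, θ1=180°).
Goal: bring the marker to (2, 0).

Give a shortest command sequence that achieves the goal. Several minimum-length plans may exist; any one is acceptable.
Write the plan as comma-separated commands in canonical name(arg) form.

rotate(0, 90), rotate(0, 90), rotate(0, 90), rotate(1, 180)

initial: joint angles (θ0=90°, θ1=180°)
1. rotate(0, 90) → joint angles (θ0=180°, θ1=180°)
2. rotate(0, 90) → joint angles (θ0=270°, θ1=180°)
3. rotate(0, 90) → joint angles (θ0=0°, θ1=180°)
4. rotate(1, 180) → joint angles (θ0=0°, θ1=0°)
minimal: 4 command(s), checked below 4.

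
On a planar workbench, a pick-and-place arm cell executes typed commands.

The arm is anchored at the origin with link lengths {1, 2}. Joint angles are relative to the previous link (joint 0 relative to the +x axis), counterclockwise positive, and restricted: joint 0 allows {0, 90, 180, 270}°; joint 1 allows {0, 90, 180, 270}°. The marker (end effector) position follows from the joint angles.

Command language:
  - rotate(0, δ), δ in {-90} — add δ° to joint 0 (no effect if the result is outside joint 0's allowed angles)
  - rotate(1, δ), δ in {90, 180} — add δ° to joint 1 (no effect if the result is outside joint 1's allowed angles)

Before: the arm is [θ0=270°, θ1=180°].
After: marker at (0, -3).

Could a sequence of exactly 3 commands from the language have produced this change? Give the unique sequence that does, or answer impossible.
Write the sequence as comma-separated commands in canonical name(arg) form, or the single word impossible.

rotate(1, 180), rotate(1, 180), rotate(1, 180)

t0: [θ0=270°, θ1=180°]
1. rotate(1, 180) → [θ0=270°, θ1=0°]
2. rotate(1, 180) → [θ0=270°, θ1=180°]
3. rotate(1, 180) → [θ0=270°, θ1=0°]
no rival 3-sequence matches.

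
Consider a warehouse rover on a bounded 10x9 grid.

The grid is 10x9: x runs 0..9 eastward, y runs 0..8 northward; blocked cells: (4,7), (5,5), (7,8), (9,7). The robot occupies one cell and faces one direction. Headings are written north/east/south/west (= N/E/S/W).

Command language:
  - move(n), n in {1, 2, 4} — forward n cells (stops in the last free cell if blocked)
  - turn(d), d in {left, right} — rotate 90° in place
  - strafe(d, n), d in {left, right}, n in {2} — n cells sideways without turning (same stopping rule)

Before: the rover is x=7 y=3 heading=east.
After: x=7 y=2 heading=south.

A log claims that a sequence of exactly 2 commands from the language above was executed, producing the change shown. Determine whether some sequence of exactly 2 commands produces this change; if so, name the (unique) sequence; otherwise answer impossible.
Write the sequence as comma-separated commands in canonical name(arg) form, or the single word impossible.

key: running move(1) before turn(right) would end elsewhere — order is forced
initial: x=7 y=3 heading=east
1. turn(right) → x=7 y=3 heading=south
2. move(1) → x=7 y=2 heading=south
no other 2-command option fits: unique.

turn(right), move(1)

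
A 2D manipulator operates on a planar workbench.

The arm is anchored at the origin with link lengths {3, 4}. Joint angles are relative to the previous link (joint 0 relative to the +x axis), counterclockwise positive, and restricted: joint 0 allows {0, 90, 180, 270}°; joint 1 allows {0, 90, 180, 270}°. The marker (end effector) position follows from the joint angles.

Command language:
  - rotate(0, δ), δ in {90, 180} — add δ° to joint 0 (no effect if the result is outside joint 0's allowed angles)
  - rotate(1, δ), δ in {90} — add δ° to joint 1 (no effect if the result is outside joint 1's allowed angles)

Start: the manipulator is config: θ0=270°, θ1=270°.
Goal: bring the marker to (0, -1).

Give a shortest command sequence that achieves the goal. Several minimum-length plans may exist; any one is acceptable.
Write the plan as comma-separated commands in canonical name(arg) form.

rotate(0, 180), rotate(1, 90), rotate(1, 90), rotate(1, 90)

t0: config: θ0=270°, θ1=270°
step 1 (rotate(0, 180)): config: θ0=90°, θ1=270°
step 2 (rotate(1, 90)): config: θ0=90°, θ1=0°
step 3 (rotate(1, 90)): config: θ0=90°, θ1=90°
step 4 (rotate(1, 90)): config: θ0=90°, θ1=180°
nothing shorter than 4 reaches the goal.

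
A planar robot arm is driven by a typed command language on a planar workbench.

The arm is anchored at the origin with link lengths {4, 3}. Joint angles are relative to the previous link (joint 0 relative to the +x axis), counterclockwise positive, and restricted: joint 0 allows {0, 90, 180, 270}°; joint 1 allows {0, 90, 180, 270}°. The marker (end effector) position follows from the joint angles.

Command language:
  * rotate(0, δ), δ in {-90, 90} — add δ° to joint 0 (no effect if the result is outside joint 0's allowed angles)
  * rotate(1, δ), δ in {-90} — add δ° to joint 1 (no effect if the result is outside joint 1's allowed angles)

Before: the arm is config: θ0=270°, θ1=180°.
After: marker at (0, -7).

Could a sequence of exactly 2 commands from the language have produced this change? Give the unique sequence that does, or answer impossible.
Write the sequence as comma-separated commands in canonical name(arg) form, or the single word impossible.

rotate(1, -90), rotate(1, -90)

initial: config: θ0=270°, θ1=180°
t=1 rotate(1, -90) ⇒ config: θ0=270°, θ1=90°
t=2 rotate(1, -90) ⇒ config: θ0=270°, θ1=0°
no rival 2-sequence matches.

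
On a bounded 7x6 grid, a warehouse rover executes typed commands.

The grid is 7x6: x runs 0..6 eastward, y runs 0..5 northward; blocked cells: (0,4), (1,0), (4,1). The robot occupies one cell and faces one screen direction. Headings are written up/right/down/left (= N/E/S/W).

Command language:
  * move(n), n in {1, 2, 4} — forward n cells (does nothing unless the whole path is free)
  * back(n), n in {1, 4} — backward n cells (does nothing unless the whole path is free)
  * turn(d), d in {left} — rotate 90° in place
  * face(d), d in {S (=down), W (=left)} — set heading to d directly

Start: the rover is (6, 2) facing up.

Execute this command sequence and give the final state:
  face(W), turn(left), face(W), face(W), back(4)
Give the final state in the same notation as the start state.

start: (6, 2) facing up
1. face(W) → (6, 2) facing left
2. turn(left) → (6, 2) facing down
3. face(W) → (6, 2) facing left
4. face(W) → (6, 2) facing left
5. back(4) → (6, 2) facing left

(6, 2) facing left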